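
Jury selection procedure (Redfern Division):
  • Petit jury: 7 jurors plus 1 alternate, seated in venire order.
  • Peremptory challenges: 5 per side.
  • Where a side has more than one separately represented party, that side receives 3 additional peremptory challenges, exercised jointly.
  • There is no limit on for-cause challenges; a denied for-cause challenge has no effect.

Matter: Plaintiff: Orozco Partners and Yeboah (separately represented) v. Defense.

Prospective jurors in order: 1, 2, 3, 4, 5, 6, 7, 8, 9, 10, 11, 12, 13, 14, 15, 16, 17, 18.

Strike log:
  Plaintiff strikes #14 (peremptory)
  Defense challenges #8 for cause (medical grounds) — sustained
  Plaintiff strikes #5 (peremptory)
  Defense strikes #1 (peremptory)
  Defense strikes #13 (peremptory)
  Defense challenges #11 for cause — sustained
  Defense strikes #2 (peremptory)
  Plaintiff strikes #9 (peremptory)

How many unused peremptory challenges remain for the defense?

Defense allotment: 5.
Defense peremptories used: #1, #13, #2 — 3 (for-cause on #8, #11 don't count).
Remaining: 5 − 3 = 2.

2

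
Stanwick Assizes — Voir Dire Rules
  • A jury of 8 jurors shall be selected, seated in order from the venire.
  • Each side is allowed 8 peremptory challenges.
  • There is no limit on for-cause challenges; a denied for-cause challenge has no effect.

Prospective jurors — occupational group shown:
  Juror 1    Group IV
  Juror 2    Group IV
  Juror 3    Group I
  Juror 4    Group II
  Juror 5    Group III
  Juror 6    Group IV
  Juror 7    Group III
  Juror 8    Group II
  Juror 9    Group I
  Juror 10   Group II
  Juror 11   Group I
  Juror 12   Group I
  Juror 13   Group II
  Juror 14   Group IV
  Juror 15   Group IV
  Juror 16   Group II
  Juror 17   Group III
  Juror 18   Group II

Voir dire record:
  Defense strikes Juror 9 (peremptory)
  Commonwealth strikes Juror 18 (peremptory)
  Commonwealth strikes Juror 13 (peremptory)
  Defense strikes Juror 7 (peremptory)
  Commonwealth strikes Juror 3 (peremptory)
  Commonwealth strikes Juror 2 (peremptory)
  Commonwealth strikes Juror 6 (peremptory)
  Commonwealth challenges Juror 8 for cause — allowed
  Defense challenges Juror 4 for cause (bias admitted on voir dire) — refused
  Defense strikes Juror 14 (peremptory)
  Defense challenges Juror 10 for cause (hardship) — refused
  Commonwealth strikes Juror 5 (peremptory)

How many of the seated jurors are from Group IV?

Removed: #2, #3, #5, #6, #7, #8, #9, #13, #14, #18.
Seated jurors 1–8: #1, #4, #10, #11, #12, #15, #16, #17.
Of those, in Group IV: #1, #15 → 2.

2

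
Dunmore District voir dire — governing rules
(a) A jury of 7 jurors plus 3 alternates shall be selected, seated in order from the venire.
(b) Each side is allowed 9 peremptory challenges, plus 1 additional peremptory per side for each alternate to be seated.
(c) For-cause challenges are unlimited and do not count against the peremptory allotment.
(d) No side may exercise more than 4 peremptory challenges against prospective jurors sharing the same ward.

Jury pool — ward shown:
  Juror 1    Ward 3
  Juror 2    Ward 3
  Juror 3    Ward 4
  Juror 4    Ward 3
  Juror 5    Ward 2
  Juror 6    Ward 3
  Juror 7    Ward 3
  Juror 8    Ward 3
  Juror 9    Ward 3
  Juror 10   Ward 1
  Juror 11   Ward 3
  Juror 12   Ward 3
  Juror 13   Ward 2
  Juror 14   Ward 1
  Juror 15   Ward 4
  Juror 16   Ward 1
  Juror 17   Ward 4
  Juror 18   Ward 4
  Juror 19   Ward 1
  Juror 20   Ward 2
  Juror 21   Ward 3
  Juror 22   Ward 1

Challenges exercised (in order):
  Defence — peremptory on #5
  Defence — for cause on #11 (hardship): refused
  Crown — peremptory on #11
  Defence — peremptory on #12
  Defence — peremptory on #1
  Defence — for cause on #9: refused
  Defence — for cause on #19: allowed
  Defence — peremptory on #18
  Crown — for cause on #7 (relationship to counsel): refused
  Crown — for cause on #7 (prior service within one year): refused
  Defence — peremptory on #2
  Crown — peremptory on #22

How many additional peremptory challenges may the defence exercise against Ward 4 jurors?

3

Defence peremptories so far: #5, #12, #1, #18, #2 — 5 of 12 used, 7 left overall.
Against Ward 4: #18 — 1 used; per-ward cap 4 leaves 3.
Binding limit: min(7, 3) = 3.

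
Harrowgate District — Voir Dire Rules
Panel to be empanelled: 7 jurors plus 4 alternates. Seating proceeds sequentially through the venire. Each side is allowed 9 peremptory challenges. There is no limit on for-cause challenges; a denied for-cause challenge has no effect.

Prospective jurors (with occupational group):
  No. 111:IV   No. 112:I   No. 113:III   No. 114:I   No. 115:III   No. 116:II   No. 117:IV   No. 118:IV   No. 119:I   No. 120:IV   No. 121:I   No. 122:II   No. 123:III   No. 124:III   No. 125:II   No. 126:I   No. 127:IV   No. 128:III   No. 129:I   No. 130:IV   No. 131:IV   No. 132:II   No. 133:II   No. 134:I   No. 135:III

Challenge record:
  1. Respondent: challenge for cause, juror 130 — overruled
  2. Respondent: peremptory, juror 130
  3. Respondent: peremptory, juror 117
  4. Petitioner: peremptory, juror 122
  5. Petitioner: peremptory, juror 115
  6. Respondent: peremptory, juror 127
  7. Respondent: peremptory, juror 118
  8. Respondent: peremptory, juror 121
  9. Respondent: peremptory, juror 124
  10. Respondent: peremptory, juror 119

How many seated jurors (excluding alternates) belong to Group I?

2

Removed: #115, #117, #118, #119, #121, #122, #124, #127, #130.
Seated jurors 1–7: #111, #112, #113, #114, #116, #120, #123 (alternates #125, #126, #128, #129 not counted).
Of those, in Group I: #112, #114 → 2.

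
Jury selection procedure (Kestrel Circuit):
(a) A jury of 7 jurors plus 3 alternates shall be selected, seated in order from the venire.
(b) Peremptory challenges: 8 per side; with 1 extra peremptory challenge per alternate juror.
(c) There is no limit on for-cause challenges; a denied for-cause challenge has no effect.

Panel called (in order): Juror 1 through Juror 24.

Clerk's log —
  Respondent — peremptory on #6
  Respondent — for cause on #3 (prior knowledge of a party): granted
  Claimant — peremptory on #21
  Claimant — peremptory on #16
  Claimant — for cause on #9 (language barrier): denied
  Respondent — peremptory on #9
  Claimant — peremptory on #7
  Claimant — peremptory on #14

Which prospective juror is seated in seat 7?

Removed: #3, #6, #7, #9, #14, #16, #21.
Filling seats in venire order through position 7: #1, #2, #4, #5, #8, #10, #11.
So seat 7 is #11.

11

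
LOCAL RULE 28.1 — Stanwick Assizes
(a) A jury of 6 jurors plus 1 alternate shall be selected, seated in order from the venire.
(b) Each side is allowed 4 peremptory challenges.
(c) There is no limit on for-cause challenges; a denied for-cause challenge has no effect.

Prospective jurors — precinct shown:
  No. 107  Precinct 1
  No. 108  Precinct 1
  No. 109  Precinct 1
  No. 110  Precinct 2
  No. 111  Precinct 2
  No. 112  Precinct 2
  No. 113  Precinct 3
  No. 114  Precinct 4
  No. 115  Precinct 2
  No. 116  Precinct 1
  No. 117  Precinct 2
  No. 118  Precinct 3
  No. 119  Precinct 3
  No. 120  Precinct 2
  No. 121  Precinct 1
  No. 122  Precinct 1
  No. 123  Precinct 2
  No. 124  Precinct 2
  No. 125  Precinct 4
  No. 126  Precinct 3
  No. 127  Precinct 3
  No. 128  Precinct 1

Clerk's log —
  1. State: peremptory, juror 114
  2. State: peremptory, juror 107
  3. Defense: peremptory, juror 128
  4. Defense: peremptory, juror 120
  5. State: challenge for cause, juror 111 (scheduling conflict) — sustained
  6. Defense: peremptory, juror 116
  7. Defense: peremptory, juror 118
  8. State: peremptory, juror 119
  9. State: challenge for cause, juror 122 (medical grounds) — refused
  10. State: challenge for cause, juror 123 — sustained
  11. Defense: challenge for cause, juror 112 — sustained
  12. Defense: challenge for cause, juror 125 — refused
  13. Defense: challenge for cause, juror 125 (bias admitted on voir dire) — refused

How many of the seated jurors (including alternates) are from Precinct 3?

1

Removed: #107, #111, #112, #114, #116, #118, #119, #120, #123, #128.
Seated (7 incl. alternates): #108, #109, #110, #113, #115, #117, #121.
Of those, in Precinct 3: #113 → 1.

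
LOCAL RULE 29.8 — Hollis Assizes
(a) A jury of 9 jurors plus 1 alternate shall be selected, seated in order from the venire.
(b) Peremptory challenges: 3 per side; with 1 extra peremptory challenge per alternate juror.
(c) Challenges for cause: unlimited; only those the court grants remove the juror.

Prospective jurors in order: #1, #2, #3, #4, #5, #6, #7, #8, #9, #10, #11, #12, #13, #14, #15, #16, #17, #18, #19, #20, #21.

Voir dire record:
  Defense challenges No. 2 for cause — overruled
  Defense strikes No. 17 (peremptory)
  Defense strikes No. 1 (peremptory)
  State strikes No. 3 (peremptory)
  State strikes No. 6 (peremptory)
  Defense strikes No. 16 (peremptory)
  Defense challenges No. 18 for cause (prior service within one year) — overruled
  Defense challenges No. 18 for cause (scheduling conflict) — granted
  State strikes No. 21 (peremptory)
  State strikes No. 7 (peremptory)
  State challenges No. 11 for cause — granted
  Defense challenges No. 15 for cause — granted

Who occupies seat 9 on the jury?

Removed: #1, #3, #6, #7, #11, #15, #16, #17, #18, #21. (#2 stays — for-cause denied.)
Seating in order: seats 1–9 → #2, #4, #5, #8, #9, #10, #12, #13, #14; alternates → #19.
So seat 9 is #14.

14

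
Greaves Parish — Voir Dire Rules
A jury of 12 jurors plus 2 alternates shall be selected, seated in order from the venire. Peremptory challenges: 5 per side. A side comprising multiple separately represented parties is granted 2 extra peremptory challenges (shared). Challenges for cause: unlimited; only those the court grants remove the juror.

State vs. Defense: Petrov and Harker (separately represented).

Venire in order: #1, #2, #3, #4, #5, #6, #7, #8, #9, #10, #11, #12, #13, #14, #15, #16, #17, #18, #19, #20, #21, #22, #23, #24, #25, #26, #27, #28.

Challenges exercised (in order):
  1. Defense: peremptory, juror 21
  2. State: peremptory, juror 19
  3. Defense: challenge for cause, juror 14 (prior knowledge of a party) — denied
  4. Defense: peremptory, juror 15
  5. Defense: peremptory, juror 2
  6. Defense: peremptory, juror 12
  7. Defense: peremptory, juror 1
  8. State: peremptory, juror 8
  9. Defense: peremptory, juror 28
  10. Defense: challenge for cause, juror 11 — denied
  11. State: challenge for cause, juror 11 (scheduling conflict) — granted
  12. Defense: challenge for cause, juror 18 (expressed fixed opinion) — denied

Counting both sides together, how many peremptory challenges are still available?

4

State allotment: 5. Defense allotment: 5 base + 2 multi-party = 7.
State peremptories used: #19, #8 — 2 (the for-cause on #11 doesn't count).
Defense peremptories used: #21, #15, #2, #12, #1, #28 — 6 (for-cause on #14, #11, #18 don't count).
Remaining: (5 − 2) + (7 − 6) = 4.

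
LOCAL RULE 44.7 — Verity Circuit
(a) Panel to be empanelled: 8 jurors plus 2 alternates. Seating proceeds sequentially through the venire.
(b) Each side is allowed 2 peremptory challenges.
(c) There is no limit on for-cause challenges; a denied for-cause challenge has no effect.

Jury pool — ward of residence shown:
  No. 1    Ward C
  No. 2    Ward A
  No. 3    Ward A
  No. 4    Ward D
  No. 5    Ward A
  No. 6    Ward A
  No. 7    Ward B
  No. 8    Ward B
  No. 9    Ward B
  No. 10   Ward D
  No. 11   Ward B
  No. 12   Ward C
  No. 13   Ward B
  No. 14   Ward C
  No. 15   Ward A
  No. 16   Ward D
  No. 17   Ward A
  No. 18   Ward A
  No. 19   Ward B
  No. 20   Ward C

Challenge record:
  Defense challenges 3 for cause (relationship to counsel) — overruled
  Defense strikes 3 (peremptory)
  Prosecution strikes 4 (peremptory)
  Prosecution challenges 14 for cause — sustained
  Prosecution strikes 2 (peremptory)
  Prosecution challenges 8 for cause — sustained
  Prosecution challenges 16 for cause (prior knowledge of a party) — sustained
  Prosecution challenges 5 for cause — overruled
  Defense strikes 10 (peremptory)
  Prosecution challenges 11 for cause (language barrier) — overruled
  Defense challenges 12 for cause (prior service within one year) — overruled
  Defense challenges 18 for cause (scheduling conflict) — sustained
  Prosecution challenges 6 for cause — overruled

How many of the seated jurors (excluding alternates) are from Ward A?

Removed: #2, #3, #4, #8, #10, #14, #16, #18.
Seated jurors 1–8: #1, #5, #6, #7, #9, #11, #12, #13 (alternates #15, #17 not counted).
Of those, in Ward A: #5, #6 → 2.

2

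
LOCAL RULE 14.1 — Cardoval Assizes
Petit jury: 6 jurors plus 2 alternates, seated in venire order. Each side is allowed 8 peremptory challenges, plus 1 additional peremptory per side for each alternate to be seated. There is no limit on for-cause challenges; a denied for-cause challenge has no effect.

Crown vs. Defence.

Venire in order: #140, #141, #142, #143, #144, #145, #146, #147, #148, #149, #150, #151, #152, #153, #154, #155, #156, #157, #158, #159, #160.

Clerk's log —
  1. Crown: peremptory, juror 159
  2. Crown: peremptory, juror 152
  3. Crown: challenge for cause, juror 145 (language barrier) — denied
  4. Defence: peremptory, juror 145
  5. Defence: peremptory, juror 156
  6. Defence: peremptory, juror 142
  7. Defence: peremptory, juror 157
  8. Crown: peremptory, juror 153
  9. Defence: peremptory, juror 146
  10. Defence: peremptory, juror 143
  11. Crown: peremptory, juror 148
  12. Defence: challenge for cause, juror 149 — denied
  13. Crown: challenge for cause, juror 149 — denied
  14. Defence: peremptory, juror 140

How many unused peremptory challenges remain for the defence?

3

Defence allotment: 8 base + 1 × 2 alternates = 10.
Defence peremptories used: #145, #156, #142, #157, #146, #143, #140 — 7 (the for-cause on #149 doesn't count).
Remaining: 10 − 7 = 3.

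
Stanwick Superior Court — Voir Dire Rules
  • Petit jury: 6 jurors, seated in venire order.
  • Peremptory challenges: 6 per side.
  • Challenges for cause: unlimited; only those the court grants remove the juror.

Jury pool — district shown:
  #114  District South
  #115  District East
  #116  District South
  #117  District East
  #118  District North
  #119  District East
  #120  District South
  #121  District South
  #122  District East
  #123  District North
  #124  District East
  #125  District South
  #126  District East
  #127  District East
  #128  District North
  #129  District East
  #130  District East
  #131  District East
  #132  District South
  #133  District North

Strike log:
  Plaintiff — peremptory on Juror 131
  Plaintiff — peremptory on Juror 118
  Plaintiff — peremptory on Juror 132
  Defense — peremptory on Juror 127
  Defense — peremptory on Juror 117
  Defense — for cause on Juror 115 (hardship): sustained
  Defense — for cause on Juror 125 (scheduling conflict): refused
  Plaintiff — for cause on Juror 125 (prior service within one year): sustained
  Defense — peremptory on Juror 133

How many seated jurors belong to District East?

2

Removed: #115, #117, #118, #125, #127, #131, #132, #133.
Seated jurors 1–6: #114, #116, #119, #120, #121, #122.
Of those, in District East: #119, #122 → 2.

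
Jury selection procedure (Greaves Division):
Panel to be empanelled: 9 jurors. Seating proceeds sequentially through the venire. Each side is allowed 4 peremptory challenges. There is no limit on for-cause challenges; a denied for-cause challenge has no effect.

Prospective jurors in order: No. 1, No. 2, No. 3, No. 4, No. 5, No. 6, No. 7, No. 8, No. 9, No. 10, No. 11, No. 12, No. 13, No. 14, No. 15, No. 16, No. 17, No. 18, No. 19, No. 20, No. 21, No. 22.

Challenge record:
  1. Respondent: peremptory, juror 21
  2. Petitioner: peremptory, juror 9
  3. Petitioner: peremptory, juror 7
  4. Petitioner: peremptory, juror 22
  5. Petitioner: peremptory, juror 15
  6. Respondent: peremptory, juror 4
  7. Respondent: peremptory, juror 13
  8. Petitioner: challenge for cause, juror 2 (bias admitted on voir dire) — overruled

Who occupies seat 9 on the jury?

12

Removed: #4, #7, #9, #13, #15, #21, #22. (#2 stays — for-cause denied.)
Filling seats in venire order through position 9: #1, #2, #3, #5, #6, #8, #10, #11, #12.
So seat 9 is #12.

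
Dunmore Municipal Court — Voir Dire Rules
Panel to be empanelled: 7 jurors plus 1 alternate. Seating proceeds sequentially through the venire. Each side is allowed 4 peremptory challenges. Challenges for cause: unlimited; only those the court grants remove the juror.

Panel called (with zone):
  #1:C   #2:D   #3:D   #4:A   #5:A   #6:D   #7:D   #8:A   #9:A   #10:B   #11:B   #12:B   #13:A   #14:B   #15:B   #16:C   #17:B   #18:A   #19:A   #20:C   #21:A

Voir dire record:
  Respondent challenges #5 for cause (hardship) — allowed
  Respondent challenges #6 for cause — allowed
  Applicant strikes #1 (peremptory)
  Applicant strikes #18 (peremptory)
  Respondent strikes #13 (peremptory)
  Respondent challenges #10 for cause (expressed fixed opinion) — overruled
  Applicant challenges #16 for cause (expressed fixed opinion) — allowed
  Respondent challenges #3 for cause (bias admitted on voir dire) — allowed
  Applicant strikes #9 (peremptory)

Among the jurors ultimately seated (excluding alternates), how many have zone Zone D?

Removed: #1, #3, #5, #6, #9, #13, #16, #18.
Seated jurors 1–7: #2, #4, #7, #8, #10, #11, #12 (alternates #14 not counted).
Of those, in Zone D: #2, #7 → 2.

2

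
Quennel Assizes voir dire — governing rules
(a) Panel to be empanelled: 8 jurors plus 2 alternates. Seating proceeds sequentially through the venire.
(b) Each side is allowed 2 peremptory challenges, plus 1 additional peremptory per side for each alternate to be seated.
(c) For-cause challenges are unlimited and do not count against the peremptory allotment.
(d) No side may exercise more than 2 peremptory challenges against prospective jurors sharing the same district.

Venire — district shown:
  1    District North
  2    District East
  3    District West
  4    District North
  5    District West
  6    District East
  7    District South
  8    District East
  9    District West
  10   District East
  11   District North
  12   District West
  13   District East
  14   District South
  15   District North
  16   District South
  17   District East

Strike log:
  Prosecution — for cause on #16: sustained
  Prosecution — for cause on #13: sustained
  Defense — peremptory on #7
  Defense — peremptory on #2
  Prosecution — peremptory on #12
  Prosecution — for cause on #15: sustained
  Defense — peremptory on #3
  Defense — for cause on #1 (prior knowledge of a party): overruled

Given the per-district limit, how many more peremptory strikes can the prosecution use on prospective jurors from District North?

Prosecution peremptories so far: #12 — 1 of 4 used, 3 left overall.
Against District North: none yet — per-district cap 2 leaves 2.
Binding limit: min(3, 2) = 2.

2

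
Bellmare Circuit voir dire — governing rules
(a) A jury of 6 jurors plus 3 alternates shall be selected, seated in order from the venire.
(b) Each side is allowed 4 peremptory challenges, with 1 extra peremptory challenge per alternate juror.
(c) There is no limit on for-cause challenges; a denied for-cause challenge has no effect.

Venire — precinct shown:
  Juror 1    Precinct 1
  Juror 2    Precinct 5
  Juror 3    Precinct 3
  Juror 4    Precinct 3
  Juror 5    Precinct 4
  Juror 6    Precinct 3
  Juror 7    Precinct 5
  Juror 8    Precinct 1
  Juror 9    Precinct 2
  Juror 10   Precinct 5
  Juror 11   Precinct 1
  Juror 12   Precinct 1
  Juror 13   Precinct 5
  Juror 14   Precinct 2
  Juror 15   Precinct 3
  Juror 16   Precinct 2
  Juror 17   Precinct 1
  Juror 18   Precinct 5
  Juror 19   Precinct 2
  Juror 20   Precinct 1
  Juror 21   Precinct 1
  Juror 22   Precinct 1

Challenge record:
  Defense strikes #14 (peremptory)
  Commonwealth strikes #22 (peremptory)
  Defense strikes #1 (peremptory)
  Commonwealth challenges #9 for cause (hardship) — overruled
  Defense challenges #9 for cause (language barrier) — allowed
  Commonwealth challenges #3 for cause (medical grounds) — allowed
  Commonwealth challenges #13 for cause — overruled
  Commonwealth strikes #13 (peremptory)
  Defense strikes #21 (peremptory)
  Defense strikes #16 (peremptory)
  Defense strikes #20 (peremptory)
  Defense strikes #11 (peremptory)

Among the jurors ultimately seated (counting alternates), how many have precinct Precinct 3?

Removed: #1, #3, #9, #11, #13, #14, #16, #20, #21, #22.
Seated (9 incl. alternates): #2, #4, #5, #6, #7, #8, #10, #12, #15.
Of those, in Precinct 3: #4, #6, #15 → 3.

3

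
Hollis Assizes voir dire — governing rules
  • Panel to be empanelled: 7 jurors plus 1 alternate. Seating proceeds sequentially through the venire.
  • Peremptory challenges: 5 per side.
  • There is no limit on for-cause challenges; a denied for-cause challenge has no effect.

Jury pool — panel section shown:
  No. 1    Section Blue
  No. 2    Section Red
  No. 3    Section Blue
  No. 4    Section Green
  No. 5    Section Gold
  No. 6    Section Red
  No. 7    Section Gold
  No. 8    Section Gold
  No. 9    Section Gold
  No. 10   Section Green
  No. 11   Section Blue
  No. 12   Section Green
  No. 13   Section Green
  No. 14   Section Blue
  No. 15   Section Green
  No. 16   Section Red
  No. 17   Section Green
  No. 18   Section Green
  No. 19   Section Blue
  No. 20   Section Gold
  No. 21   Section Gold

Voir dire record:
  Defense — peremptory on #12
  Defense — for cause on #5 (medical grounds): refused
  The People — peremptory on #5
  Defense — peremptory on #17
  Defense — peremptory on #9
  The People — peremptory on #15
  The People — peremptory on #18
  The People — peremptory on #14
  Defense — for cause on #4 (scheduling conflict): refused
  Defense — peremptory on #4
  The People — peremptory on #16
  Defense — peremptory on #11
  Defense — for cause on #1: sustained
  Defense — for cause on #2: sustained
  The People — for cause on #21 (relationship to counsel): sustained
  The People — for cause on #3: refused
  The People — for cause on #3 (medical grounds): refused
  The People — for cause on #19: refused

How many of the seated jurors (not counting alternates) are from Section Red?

Removed: #1, #2, #4, #5, #9, #11, #12, #14, #15, #16, #17, #18, #21.
Seated jurors 1–7: #3, #6, #7, #8, #10, #13, #19 (alternates #20 not counted).
Of those, in Section Red: #6 → 1.

1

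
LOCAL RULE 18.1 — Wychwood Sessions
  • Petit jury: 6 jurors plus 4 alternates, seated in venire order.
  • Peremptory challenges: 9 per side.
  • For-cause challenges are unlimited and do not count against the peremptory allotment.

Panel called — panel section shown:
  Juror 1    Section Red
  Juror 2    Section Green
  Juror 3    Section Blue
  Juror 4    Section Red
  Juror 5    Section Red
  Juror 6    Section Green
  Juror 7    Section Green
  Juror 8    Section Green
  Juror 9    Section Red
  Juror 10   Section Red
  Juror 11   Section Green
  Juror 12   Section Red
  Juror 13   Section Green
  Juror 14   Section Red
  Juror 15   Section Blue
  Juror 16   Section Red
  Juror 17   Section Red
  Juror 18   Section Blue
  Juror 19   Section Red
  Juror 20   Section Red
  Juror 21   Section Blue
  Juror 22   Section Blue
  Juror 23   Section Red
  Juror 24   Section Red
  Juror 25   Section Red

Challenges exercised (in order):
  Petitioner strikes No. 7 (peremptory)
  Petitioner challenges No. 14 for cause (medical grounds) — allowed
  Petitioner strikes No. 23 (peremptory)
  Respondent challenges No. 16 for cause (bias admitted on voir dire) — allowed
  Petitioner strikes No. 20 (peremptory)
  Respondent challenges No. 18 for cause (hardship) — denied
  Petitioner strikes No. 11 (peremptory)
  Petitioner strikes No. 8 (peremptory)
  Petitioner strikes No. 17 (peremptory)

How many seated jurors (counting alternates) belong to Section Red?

Removed: #7, #8, #11, #14, #16, #17, #20, #23.
Seated (10 incl. alternates): #1, #2, #3, #4, #5, #6, #9, #10, #12, #13.
Of those, in Section Red: #1, #4, #5, #9, #10, #12 → 6.

6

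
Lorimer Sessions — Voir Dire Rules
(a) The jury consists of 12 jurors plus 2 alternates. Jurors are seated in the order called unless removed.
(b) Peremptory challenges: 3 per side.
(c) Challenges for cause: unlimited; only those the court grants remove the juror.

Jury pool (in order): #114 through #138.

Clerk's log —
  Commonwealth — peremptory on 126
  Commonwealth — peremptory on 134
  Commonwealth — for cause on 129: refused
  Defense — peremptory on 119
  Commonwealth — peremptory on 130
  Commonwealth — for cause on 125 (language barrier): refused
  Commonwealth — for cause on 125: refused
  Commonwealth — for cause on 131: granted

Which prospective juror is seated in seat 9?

Removed: #119, #126, #130, #131, #134. (#125, #129 stay — for-cause denied.)
Seating in order: seats 1–12 → #114, #115, #116, #117, #118, #120, #121, #122, #123, #124, #125, #127; alternates → #128, #129.
So seat 9 is #123.

123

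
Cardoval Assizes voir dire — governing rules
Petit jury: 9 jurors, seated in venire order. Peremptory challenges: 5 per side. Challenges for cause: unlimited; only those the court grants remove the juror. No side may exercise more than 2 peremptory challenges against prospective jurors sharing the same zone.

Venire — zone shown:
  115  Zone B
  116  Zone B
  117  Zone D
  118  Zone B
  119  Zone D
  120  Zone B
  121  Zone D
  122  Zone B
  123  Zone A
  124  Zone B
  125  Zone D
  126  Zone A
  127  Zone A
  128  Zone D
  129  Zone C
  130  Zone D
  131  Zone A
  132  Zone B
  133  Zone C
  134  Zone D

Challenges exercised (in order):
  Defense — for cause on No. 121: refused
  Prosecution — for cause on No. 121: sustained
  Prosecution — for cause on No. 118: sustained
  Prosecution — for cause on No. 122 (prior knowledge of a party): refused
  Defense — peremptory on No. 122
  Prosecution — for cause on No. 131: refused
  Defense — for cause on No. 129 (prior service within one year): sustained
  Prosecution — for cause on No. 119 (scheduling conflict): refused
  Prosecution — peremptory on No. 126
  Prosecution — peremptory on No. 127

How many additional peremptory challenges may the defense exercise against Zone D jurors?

Defense peremptories so far: #122 — 1 of 5 used, 4 left overall.
Against Zone D: none yet — per-zone cap 2 leaves 2.
Binding limit: min(4, 2) = 2.

2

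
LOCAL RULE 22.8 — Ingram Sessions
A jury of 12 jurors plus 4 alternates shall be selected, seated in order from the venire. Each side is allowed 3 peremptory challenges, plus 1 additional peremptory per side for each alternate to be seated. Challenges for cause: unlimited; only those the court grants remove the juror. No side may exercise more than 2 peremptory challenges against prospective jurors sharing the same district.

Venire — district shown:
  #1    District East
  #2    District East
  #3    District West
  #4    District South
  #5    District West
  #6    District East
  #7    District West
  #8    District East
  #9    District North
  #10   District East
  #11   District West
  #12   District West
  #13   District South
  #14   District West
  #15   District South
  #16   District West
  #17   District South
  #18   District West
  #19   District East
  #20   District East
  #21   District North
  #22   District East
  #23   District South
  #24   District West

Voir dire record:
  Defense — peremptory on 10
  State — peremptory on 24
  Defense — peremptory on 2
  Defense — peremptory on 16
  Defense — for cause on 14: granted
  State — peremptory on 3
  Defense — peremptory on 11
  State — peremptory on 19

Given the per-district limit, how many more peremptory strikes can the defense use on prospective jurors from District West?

Defense peremptories so far: #10, #2, #16, #11 — 4 of 7 used, 3 left overall.
Against District West: #16, #11 — 2 used; per-district cap 2 leaves 0.
Binding limit: min(3, 0) = 0.

0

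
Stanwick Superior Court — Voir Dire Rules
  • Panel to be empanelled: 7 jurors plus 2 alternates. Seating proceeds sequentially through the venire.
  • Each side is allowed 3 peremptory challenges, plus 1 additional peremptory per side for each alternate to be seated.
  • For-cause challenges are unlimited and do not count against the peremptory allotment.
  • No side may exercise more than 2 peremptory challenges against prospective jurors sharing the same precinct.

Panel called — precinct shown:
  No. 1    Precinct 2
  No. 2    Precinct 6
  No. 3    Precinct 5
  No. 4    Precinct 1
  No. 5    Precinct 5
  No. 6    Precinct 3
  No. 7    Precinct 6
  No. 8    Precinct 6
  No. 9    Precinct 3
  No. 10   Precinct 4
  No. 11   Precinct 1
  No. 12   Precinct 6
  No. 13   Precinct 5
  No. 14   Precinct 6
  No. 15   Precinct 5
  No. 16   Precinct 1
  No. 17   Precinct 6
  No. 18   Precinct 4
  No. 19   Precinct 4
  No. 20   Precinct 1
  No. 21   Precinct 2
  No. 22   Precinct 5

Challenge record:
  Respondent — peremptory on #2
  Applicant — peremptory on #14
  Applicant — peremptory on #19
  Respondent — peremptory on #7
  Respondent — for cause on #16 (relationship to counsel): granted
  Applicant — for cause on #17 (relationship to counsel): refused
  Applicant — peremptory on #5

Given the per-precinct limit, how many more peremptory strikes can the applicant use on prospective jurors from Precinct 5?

Applicant peremptories so far: #14, #19, #5 — 3 of 5 used, 2 left overall.
Against Precinct 5: #5 — 1 used; per-precinct cap 2 leaves 1.
Binding limit: min(2, 1) = 1.

1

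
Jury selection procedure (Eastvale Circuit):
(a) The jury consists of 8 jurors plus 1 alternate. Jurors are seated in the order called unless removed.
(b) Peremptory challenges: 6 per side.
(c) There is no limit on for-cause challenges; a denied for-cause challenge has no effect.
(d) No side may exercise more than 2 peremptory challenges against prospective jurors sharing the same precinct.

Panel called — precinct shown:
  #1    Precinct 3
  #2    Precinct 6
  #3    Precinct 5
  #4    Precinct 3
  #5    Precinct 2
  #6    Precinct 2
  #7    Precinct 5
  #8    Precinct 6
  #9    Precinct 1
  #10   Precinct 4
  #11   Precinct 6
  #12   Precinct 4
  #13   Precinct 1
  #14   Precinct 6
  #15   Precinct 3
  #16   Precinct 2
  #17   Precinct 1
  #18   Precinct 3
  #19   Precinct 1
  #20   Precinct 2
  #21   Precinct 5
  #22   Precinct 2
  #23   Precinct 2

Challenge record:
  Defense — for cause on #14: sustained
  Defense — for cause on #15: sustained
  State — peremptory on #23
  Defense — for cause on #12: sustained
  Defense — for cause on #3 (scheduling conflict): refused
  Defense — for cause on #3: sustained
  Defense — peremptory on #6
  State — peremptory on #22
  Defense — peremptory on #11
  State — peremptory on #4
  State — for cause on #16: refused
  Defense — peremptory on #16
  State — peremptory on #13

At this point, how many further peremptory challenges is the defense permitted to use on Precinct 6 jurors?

Defense peremptories so far: #6, #11, #16 — 3 of 6 used, 3 left overall.
Against Precinct 6: #11 — 1 used; per-precinct cap 2 leaves 1.
Binding limit: min(3, 1) = 1.

1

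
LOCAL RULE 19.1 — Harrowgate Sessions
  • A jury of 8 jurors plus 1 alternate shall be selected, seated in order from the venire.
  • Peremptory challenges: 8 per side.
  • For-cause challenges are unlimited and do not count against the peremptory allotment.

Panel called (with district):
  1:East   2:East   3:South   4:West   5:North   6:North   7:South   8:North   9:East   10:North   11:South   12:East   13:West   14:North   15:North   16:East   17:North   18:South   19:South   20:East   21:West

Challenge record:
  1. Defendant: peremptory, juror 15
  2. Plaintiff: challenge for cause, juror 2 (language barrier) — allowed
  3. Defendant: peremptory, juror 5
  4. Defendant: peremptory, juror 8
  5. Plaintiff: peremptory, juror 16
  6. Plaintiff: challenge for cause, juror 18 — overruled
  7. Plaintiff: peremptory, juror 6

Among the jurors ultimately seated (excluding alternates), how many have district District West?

1

Removed: #2, #5, #6, #8, #15, #16.
Seated jurors 1–8: #1, #3, #4, #7, #9, #10, #11, #12 (alternates #13 not counted).
Of those, in District West: #4 → 1.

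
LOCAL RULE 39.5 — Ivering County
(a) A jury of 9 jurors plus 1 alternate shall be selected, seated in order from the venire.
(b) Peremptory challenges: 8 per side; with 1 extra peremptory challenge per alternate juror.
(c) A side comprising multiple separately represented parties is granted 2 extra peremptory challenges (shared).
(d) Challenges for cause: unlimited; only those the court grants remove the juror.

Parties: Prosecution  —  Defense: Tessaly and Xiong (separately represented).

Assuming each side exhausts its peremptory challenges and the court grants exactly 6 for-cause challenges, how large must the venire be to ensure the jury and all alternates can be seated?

36

Seats to fill: 9 + 1 alternates = 10.
Peremptories — Prosecution: 8 + 1×1 = 9; Defense: 8 + 1×1 + 2 = 11; total 20.
For-cause removals: 6.
Minimum venire: 10 + 20 + 6 = 36.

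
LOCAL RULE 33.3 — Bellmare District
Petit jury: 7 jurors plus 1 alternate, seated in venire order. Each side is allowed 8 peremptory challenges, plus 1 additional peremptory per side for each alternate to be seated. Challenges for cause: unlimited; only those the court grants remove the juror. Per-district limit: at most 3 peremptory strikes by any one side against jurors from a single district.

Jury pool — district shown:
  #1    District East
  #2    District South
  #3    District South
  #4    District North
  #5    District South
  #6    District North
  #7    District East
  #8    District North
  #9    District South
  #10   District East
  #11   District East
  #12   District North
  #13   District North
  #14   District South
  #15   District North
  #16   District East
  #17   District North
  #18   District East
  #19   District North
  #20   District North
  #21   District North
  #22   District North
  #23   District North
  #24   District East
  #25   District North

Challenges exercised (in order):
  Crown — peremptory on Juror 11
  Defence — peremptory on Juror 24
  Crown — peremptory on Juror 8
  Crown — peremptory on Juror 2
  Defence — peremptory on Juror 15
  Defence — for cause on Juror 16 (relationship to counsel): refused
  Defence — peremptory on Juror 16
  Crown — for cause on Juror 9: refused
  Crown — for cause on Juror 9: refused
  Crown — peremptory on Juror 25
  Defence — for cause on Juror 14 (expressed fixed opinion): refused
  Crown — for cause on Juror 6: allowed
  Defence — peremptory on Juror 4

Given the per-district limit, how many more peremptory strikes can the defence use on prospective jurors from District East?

Defence peremptories so far: #24, #15, #16, #4 — 4 of 9 used, 5 left overall.
Against District East: #24, #16 — 2 used; per-district cap 3 leaves 1.
Binding limit: min(5, 1) = 1.

1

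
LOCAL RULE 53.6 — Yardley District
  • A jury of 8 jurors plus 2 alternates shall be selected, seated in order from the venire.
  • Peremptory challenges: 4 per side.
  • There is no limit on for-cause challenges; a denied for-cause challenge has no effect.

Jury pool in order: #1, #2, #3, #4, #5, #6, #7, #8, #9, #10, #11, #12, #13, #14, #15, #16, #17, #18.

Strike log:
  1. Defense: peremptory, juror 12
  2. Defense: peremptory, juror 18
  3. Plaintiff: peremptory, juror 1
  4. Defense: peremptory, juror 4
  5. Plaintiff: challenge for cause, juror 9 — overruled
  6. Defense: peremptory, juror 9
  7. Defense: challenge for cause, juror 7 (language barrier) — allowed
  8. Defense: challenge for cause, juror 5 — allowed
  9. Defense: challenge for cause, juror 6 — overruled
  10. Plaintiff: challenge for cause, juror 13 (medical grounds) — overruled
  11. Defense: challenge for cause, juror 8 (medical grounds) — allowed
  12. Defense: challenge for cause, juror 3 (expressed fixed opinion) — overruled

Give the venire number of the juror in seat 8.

Removed: #1, #4, #5, #7, #8, #9, #12, #18. (#3, #6, #13 stay — for-cause denied.)
Seating in order: seats 1–8 → #2, #3, #6, #10, #11, #13, #14, #15; alternates → #16, #17.
So seat 8 is #15.

15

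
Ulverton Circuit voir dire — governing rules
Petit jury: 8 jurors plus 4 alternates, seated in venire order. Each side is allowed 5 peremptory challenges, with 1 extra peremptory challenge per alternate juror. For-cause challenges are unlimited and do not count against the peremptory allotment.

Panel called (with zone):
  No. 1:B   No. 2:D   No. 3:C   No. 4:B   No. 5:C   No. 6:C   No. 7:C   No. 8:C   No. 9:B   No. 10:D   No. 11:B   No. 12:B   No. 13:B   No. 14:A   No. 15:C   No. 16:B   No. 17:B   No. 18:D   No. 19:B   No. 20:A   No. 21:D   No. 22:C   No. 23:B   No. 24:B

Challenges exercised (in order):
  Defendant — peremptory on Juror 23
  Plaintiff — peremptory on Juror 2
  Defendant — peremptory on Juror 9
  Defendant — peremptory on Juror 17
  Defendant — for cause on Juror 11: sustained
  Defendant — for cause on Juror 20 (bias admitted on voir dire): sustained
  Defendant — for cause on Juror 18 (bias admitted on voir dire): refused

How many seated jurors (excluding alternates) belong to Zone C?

Removed: #2, #9, #11, #17, #20, #23.
Seated jurors 1–8: #1, #3, #4, #5, #6, #7, #8, #10 (alternates #12, #13, #14, #15 not counted).
Of those, in Zone C: #3, #5, #6, #7, #8 → 5.

5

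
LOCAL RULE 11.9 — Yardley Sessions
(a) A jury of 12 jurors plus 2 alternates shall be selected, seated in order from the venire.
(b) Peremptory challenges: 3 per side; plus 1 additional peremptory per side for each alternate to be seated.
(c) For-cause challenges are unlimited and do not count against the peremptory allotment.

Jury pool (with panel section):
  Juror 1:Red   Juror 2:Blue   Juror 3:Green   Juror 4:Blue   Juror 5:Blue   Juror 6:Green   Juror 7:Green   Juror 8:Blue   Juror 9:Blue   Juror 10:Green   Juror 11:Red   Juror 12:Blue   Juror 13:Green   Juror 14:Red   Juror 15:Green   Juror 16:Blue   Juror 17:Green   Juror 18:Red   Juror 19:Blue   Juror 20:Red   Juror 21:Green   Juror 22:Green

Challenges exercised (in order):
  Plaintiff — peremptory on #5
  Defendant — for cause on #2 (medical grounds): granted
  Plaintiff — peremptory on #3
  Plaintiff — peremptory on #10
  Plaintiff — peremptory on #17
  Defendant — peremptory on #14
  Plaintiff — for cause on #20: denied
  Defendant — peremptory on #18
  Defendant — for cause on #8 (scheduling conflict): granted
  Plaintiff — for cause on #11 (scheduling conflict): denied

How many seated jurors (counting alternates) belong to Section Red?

3

Removed: #2, #3, #5, #8, #10, #14, #17, #18.
Seated (14 incl. alternates): #1, #4, #6, #7, #9, #11, #12, #13, #15, #16, #19, #20, #21, #22.
Of those, in Section Red: #1, #11, #20 → 3.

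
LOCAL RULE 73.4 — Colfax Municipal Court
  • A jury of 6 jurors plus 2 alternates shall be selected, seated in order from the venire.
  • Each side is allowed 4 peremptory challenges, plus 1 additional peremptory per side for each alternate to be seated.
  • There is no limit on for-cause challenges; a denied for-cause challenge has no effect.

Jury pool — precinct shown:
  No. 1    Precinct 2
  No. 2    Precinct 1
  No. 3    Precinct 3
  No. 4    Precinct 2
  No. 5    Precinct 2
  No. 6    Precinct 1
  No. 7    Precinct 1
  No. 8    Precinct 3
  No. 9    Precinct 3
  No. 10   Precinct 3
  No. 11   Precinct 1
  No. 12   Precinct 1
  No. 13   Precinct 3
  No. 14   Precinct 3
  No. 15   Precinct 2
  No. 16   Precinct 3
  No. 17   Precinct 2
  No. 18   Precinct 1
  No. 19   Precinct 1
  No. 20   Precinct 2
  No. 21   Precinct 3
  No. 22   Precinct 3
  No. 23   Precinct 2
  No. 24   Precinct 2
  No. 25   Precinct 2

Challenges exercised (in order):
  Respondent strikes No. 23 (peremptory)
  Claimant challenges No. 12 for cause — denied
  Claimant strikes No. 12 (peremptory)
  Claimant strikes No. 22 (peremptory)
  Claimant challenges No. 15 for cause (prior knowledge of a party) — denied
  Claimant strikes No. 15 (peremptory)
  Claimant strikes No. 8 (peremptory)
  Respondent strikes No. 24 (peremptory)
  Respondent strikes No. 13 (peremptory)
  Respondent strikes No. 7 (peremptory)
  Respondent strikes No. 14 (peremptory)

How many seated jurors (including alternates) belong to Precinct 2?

Removed: #7, #8, #12, #13, #14, #15, #22, #23, #24.
Seated (8 incl. alternates): #1, #2, #3, #4, #5, #6, #9, #10.
Of those, in Precinct 2: #1, #4, #5 → 3.

3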